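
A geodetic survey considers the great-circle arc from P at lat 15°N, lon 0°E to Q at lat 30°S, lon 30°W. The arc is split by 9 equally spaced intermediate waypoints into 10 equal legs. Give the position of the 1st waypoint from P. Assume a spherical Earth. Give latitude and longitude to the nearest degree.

The haversine formula gives a central angle δ ≈ 0.933 rad (53.5°) between the endpoints.
Interpolate at f = 1/10 with slerp weights a = sin((1−f)δ)/sin δ ≈ 0.927, b = sin(fδ)/sin δ ≈ 0.116.
p = a·p₁ + b·p₂ ≈ (0.982, -0.050, 0.182); φ = arcsin(p_z) ≈ 10.48°, λ = atan2(p_y, p_x) ≈ -2.93°.

≈ lat 10°N, lon 3°W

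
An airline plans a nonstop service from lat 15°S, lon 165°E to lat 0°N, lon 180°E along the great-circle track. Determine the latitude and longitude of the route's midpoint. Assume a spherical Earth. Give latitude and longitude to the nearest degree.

≈ lat 8°S, lon 173°E

Convert each endpoint to a unit vector on the sphere (x = cos φ cos λ, y = cos φ sin λ, z = sin φ).
The central angle between the endpoints is δ = arccos(p₁·p₂) ≈ 0.368 rad (21.1°).
Interpolate at f = 1/2 with slerp weights a = sin((1−f)δ)/sin δ ≈ 0.509, b = sin(fδ)/sin δ ≈ 0.509.
p = a·p₁ + b·p₂ ≈ (-0.983, 0.127, -0.132); φ = arcsin(p_z) ≈ -7.56°, λ = atan2(p_y, p_x) ≈ 172.63°.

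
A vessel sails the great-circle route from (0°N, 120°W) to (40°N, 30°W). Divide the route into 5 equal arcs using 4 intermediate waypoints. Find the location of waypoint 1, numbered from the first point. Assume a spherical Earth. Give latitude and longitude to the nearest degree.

From cos δ = sin φ₁ sin φ₂ + cos φ₁ cos φ₂ cos Δλ, the central angle is δ ≈ 1.571 rad (90.0°).
Interpolate at f = 1/5 with slerp weights a = sin((1−f)δ)/sin δ ≈ 0.951, b = sin(fδ)/sin δ ≈ 0.309.
p = a·p₁ + b·p₂ ≈ (-0.271, -0.942, 0.199); φ = arcsin(p_z) ≈ 11.46°, λ = atan2(p_y, p_x) ≈ -106.02°.

≈ (11°N, 106°W)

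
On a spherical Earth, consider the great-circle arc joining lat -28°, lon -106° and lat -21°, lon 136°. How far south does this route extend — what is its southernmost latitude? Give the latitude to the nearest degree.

The great circle lies in the plane with unit normal n̂ = (p₁ × p₂)/|p₁ × p₂|.
Here n̂_z ≈ -0.746; the vertex latitude is φ_max = arccos|n̂_z| ≈ 41.8°.
Check via Clairaut: cos φ_max = |cos φ₁| · sin C = cos(28.0°)·sin(122.4°) ≈ 0.746, again giving ≈ 41.8°.

≈ -42°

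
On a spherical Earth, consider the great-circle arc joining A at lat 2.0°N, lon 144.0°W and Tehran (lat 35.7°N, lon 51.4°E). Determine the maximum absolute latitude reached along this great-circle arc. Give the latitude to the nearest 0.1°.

The great circle lies in the plane with unit normal n̂ = (p₁ × p₂)/|p₁ × p₂|.
Here n̂_z ≈ -0.333; the vertex latitude is φ_max = arccos|n̂_z| ≈ 70.6°.
Check via Clairaut: cos φ_max = |cos φ₁| · sin C = cos(2.0°)·sin(19.5°) ≈ 0.333, again giving ≈ 70.6°.

≈ 70.6°N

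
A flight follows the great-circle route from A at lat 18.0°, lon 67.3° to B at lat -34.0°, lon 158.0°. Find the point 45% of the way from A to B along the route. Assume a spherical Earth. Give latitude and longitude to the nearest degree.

Write both endpoints as unit vectors p₁, p₂ with components (cos φ cos λ, cos φ sin λ, sin φ).
The central angle between the endpoints is δ = arccos(p₁·p₂) ≈ 1.754 rad (100.5°).
Interpolate at f = 0.45 with slerp weights a = sin((1−f)δ)/sin δ ≈ 0.836, b = sin(fδ)/sin δ ≈ 0.722.
p = a·p₁ + b·p₂ ≈ (-0.248, 0.958, -0.145); φ = arcsin(p_z) ≈ -8.36°, λ = atan2(p_y, p_x) ≈ 104.53°.

≈ lat -8°, lon 105°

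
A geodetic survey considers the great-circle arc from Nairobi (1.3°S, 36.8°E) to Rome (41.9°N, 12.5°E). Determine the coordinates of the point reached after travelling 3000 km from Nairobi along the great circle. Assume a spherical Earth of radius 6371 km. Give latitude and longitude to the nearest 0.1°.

≈ 23.2°N, 25.2°E

The haversine formula gives a central angle δ ≈ 0.846 rad (48.5°) between the endpoints. The total great-circle distance is δ·R ≈ 0.846 × 6371 ≈ 5389 km, so the target fraction is f = 3000/5389 ≈ 0.557.
Interpolate at f ≈ 0.557 with slerp weights a = sin((1−f)δ)/sin δ ≈ 0.489, b = sin(fδ)/sin δ ≈ 0.606.
p = a·p₁ + b·p₂ ≈ (0.832, 0.391, 0.394); φ = arcsin(p_z) ≈ 23.18°, λ = atan2(p_y, p_x) ≈ 25.15°.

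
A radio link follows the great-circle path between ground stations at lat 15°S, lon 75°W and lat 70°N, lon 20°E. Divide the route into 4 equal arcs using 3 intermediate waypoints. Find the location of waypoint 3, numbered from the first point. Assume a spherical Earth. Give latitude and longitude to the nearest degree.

The haversine formula gives a central angle δ ≈ 1.846 rad (105.8°) between the endpoints.
Interpolate at f = 3/4 with slerp weights a = sin((1−f)δ)/sin δ ≈ 0.463, b = sin(fδ)/sin δ ≈ 1.021.
p = a·p₁ + b·p₂ ≈ (0.444, -0.312, 0.840); φ = arcsin(p_z) ≈ 57.13°, λ = atan2(p_y, p_x) ≈ -35.13°.

≈ lat 57°N, lon 35°W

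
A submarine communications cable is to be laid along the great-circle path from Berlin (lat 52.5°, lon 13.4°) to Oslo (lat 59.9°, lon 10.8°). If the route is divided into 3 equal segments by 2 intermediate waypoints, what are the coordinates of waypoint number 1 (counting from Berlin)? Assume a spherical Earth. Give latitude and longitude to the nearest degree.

≈ lat 55°, lon 13°

Convert each endpoint to a unit vector on the sphere (x = cos φ cos λ, y = cos φ sin λ, z = sin φ).
The central angle between the endpoints is δ = arccos(p₁·p₂) ≈ 0.132 rad (7.5°).
Interpolate at f = 1/3 with slerp weights a = sin((1−f)δ)/sin δ ≈ 0.668, b = sin(fδ)/sin δ ≈ 0.334.
p = a·p₁ + b·p₂ ≈ (0.560, 0.126, 0.819); φ = arcsin(p_z) ≈ 54.97°, λ = atan2(p_y, p_x) ≈ 12.64°.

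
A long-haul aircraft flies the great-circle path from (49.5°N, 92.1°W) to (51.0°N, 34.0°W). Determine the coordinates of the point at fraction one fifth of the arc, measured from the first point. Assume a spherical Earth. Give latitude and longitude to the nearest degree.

≈ (52°N, 81°W)

Write both endpoints as unit vectors p₁, p₂ with components (cos φ cos λ, cos φ sin λ, sin φ).
The central angle between the endpoints is δ = arccos(p₁·p₂) ≈ 0.632 rad (36.2°).
Interpolate at f = 1/5 with slerp weights a = sin((1−f)δ)/sin δ ≈ 0.820, b = sin(fδ)/sin δ ≈ 0.213.
p = a·p₁ + b·p₂ ≈ (0.092, -0.607, 0.789); φ = arcsin(p_z) ≈ 52.11°, λ = atan2(p_y, p_x) ≈ -81.40°.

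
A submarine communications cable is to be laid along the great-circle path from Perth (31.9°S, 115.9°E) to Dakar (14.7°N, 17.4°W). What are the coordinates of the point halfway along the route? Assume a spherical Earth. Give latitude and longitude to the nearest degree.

≈ (21°S, 41°E)

The haversine formula gives a central angle δ ≈ 2.342 rad (134.2°) between the endpoints.
Interpolate at f = 1/2 with slerp weights a = sin((1−f)δ)/sin δ ≈ 1.285, b = sin(fδ)/sin δ ≈ 1.285.
p = a·p₁ + b·p₂ ≈ (0.710, 0.610, -0.353); φ = arcsin(p_z) ≈ -20.67°, λ = atan2(p_y, p_x) ≈ 40.67°.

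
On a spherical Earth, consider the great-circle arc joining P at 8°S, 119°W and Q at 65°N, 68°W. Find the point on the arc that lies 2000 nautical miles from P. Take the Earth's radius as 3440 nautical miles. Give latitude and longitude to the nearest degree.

Write both endpoints as unit vectors p₁, p₂ with components (cos φ cos λ, cos φ sin λ, sin φ).
The central angle between the endpoints is δ = arccos(p₁·p₂) ≈ 1.433 rad (82.1°). The total great-circle distance is δ·R ≈ 1.433 × 3440 ≈ 4930 nmi, so the target fraction is f = 2000/4930 ≈ 0.406.
Interpolate at f ≈ 0.406 with slerp weights a = sin((1−f)δ)/sin δ ≈ 0.760, b = sin(fδ)/sin δ ≈ 0.554.
p = a·p₁ + b·p₂ ≈ (-0.277, -0.875, 0.397); φ = arcsin(p_z) ≈ 23.38°, λ = atan2(p_y, p_x) ≈ -107.56°.

≈ 23°N, 108°W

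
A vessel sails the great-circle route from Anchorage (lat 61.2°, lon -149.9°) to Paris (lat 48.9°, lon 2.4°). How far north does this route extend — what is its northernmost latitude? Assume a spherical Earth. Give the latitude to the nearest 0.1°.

≈ 80.8°

The great circle lies in the plane with unit normal n̂ = (p₁ × p₂)/|p₁ × p₂|.
Here n̂_z ≈ +0.159; the vertex latitude is φ_max = arccos|n̂_z| ≈ 80.8°.
Check via Clairaut: cos φ_max = |cos φ₁| · sin C = cos(61.2°)·sin(19.3°) ≈ 0.159, again giving ≈ 80.8°.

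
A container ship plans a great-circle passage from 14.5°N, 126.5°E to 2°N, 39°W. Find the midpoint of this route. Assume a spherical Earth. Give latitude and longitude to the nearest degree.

Convert each endpoint to a unit vector on the sphere (x = cos φ cos λ, y = cos φ sin λ, z = sin φ).
The central angle between the endpoints is δ = arccos(p₁·p₂) ≈ 2.760 rad (158.1°).
Interpolate at f = 1/2 with slerp weights a = sin((1−f)δ)/sin δ ≈ 2.635, b = sin(fδ)/sin δ ≈ 2.635.
p = a·p₁ + b·p₂ ≈ (0.529, 0.393, 0.752); φ = arcsin(p_z) ≈ 48.74°, λ = atan2(p_y, p_x) ≈ 36.64°.

≈ 49°N, 37°E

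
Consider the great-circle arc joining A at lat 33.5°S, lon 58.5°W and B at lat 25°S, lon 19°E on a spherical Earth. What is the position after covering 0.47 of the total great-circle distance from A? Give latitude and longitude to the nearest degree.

≈ lat 36°S, lon 20°W

From cos δ = sin φ₁ sin φ₂ + cos φ₁ cos φ₂ cos Δλ, the central angle is δ ≈ 1.163 rad (66.6°).
Interpolate at f = 0.47 with slerp weights a = sin((1−f)δ)/sin δ ≈ 0.630, b = sin(fδ)/sin δ ≈ 0.566.
p = a·p₁ + b·p₂ ≈ (0.760, -0.281, -0.587); φ = arcsin(p_z) ≈ -35.93°, λ = atan2(p_y, p_x) ≈ -20.28°.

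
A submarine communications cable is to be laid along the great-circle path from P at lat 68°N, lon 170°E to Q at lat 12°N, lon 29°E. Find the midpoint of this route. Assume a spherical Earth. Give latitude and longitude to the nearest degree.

Write both endpoints as unit vectors p₁, p₂ with components (cos φ cos λ, cos φ sin λ, sin φ).
The central angle between the endpoints is δ = arccos(p₁·p₂) ≈ 1.663 rad (95.3°).
Interpolate at f = 1/2 with slerp weights a = sin((1−f)δ)/sin δ ≈ 0.742, b = sin(fδ)/sin δ ≈ 0.742.
p = a·p₁ + b·p₂ ≈ (0.361, 0.400, 0.842); φ = arcsin(p_z) ≈ 57.38°, λ = atan2(p_y, p_x) ≈ 47.94°.

≈ lat 57°N, lon 48°E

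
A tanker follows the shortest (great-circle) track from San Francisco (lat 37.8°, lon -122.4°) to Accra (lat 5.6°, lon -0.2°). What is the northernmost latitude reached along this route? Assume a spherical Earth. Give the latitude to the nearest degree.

The great circle lies in the plane with unit normal n̂ = (p₁ × p₂)/|p₁ × p₂|.
Here n̂_z ≈ +0.713; the vertex latitude is φ_max = arccos|n̂_z| ≈ 44.5°.

≈ 45°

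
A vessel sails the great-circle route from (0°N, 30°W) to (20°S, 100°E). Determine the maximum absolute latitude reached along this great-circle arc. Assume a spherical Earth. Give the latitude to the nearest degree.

≈ 25°S

The great circle lies in the plane with unit normal n̂ = (p₁ × p₂)/|p₁ × p₂|.
Here n̂_z ≈ +0.903; the vertex latitude is φ_max = arccos|n̂_z| ≈ 25.4°.
Check via Clairaut: cos φ_max = |cos φ₁| · sin C = cos(0.0°)·sin(115.4°) ≈ 0.903, again giving ≈ 25.4°.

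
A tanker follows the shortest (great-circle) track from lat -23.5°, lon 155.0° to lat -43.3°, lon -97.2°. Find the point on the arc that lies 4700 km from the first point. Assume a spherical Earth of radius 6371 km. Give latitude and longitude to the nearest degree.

Convert each endpoint to a unit vector on the sphere (x = cos φ cos λ, y = cos φ sin λ, z = sin φ).
The central angle between the endpoints is δ = arccos(p₁·p₂) ≈ 1.501 rad (86.0°). The total great-circle distance is δ·R ≈ 1.501 × 6371 ≈ 9565 km, so the target fraction is f = 4700/9565 ≈ 0.491.
Interpolate at f ≈ 0.491 with slerp weights a = sin((1−f)δ)/sin δ ≈ 0.693, b = sin(fδ)/sin δ ≈ 0.674.
p = a·p₁ + b·p₂ ≈ (-0.638, -0.218, -0.739); φ = arcsin(p_z) ≈ -47.63°, λ = atan2(p_y, p_x) ≈ -161.11°.

≈ lat -48°, lon -161°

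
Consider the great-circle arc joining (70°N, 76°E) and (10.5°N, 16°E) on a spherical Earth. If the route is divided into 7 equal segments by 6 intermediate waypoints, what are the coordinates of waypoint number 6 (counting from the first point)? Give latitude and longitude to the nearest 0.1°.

From cos δ = sin φ₁ sin φ₂ + cos φ₁ cos φ₂ cos Δλ, the central angle is δ ≈ 1.225 rad (70.2°).
Interpolate at f = 6/7 with slerp weights a = sin((1−f)δ)/sin δ ≈ 0.185, b = sin(fδ)/sin δ ≈ 0.922.
p = a·p₁ + b·p₂ ≈ (0.887, 0.311, 0.342); φ = arcsin(p_z) ≈ 19.99°, λ = atan2(p_y, p_x) ≈ 19.34°.

≈ (20.0°N, 19.3°E)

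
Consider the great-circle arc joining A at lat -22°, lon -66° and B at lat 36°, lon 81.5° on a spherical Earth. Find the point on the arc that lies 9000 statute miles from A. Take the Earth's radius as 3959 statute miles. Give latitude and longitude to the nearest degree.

≈ lat 39°, lon 59°

From cos δ = sin φ₁ sin φ₂ + cos φ₁ cos φ₂ cos Δλ, the central angle is δ ≈ 2.592 rad (148.5°). The total great-circle distance is δ·R ≈ 2.592 × 3959 ≈ 10262 mi, so the target fraction is f = 9000/10262 ≈ 0.877.
Interpolate at f ≈ 0.877 with slerp weights a = sin((1−f)δ)/sin δ ≈ 0.600, b = sin(fδ)/sin δ ≈ 1.462.
p = a·p₁ + b·p₂ ≈ (0.401, 0.661, 0.634); φ = arcsin(p_z) ≈ 39.36°, λ = atan2(p_y, p_x) ≈ 58.74°.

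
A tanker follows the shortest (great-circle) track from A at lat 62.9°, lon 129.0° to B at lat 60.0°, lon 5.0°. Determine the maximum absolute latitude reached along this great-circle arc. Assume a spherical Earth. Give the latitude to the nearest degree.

The great circle lies in the plane with unit normal n̂ = (p₁ × p₂)/|p₁ × p₂|.
Here n̂_z ≈ -0.247; the vertex latitude is φ_max = arccos|n̂_z| ≈ 75.7°.
Check via Clairaut: cos φ_max = |cos φ₁| · sin C = cos(62.9°)·sin(32.8°) ≈ 0.247, again giving ≈ 75.7°.

≈ 76°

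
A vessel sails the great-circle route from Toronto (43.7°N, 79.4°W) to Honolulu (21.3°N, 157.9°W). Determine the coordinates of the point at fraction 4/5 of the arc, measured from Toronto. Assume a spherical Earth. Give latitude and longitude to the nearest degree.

≈ 29°N, 146°W

Write both endpoints as unit vectors p₁, p₂ with components (cos φ cos λ, cos φ sin λ, sin φ).
The central angle between the endpoints is δ = arccos(p₁·p₂) ≈ 1.175 rad (67.3°).
Interpolate at f = 4/5 with slerp weights a = sin((1−f)δ)/sin δ ≈ 0.252, b = sin(fδ)/sin δ ≈ 0.875.
p = a·p₁ + b·p₂ ≈ (-0.722, -0.486, 0.492); φ = arcsin(p_z) ≈ 29.49°, λ = atan2(p_y, p_x) ≈ -146.05°.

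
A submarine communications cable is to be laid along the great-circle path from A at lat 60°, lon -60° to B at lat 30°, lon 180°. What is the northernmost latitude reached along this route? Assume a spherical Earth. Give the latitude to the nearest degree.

The great circle lies in the plane with unit normal n̂ = (p₁ × p₂)/|p₁ × p₂|.
Here n̂_z ≈ -0.384; the vertex latitude is φ_max = arccos|n̂_z| ≈ 67.4°.
Check via Clairaut: cos φ_max = |cos φ₁| · sin C = cos(60.0°)·sin(50.2°) ≈ 0.384, again giving ≈ 67.4°.

≈ 67°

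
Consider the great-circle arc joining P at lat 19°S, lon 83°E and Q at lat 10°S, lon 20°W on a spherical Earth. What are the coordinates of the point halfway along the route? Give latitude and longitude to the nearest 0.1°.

≈ lat 22.6°S, lon 30.0°E

The haversine formula gives a central angle δ ≈ 1.724 rad (98.8°) between the endpoints.
Interpolate at f = 1/2 with slerp weights a = sin((1−f)δ)/sin δ ≈ 0.768, b = sin(fδ)/sin δ ≈ 0.768.
p = a·p₁ + b·p₂ ≈ (0.800, 0.462, -0.384); φ = arcsin(p_z) ≈ -22.55°, λ = atan2(p_y, p_x) ≈ 30.03°.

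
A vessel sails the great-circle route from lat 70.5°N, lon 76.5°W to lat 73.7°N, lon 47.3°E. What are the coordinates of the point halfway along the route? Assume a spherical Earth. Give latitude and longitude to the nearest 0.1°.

≈ lat 81.2°N, lon 23.8°W

Convert each endpoint to a unit vector on the sphere (x = cos φ cos λ, y = cos φ sin λ, z = sin φ).
The central angle between the endpoints is δ = arccos(p₁·p₂) ≈ 0.550 rad (31.5°).
Interpolate at f = 1/2 with slerp weights a = sin((1−f)δ)/sin δ ≈ 0.520, b = sin(fδ)/sin δ ≈ 0.520.
p = a·p₁ + b·p₂ ≈ (0.139, -0.061, 0.988); φ = arcsin(p_z) ≈ 81.24°, λ = atan2(p_y, p_x) ≈ -23.80°.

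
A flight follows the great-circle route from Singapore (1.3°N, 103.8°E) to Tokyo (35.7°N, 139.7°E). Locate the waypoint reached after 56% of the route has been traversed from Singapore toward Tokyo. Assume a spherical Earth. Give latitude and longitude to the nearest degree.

≈ 21°N, 122°E

Convert each endpoint to a unit vector on the sphere (x = cos φ cos λ, y = cos φ sin λ, z = sin φ).
The central angle between the endpoints is δ = arccos(p₁·p₂) ≈ 0.835 rad (47.9°).
Interpolate at f = 0.56 with slerp weights a = sin((1−f)δ)/sin δ ≈ 0.485, b = sin(fδ)/sin δ ≈ 0.608.
p = a·p₁ + b·p₂ ≈ (-0.492, 0.790, 0.366); φ = arcsin(p_z) ≈ 21.46°, λ = atan2(p_y, p_x) ≈ 121.93°.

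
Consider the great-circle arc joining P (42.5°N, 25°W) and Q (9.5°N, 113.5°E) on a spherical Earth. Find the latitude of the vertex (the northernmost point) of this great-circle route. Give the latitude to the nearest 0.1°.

≈ 57.7°N

The great circle lies in the plane with unit normal n̂ = (p₁ × p₂)/|p₁ × p₂|.
Here n̂_z ≈ +0.535; the vertex latitude is φ_max = arccos|n̂_z| ≈ 57.7°.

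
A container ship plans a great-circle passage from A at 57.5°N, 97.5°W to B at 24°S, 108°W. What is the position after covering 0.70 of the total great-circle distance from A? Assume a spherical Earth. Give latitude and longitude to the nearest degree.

≈ 0°N, 106°W

Convert each endpoint to a unit vector on the sphere (x = cos φ cos λ, y = cos φ sin λ, z = sin φ).
The central angle between the endpoints is δ = arccos(p₁·p₂) ≈ 1.431 rad (82.0°).
Interpolate at f = 0.70 with slerp weights a = sin((1−f)δ)/sin δ ≈ 0.420, b = sin(fδ)/sin δ ≈ 0.851.
p = a·p₁ + b·p₂ ≈ (-0.270, -0.963, 0.008); φ = arcsin(p_z) ≈ 0.49°, λ = atan2(p_y, p_x) ≈ -105.64°.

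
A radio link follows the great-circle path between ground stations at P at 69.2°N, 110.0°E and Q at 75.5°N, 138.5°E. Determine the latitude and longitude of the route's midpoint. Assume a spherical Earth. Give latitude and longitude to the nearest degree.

Write both endpoints as unit vectors p₁, p₂ with components (cos φ cos λ, cos φ sin λ, sin φ).
The central angle between the endpoints is δ = arccos(p₁·p₂) ≈ 0.184 rad (10.5°).
Interpolate at f = 1/2 with slerp weights a = sin((1−f)δ)/sin δ ≈ 0.502, b = sin(fδ)/sin δ ≈ 0.502.
p = a·p₁ + b·p₂ ≈ (-0.155, 0.251, 0.956); φ = arcsin(p_z) ≈ 72.85°, λ = atan2(p_y, p_x) ≈ 121.73°.

≈ 73°N, 122°E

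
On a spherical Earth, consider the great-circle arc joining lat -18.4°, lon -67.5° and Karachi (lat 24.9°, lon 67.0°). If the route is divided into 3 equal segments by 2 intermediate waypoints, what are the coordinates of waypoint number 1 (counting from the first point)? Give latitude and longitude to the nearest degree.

Write both endpoints as unit vectors p₁, p₂ with components (cos φ cos λ, cos φ sin λ, sin φ).
The central angle between the endpoints is δ = arccos(p₁·p₂) ≈ 2.398 rad (137.4°).
Interpolate at f = 1/3 with slerp weights a = sin((1−f)δ)/sin δ ≈ 1.477, b = sin(fδ)/sin δ ≈ 1.059.
p = a·p₁ + b·p₂ ≈ (0.912, -0.410, -0.020); φ = arcsin(p_z) ≈ -1.16°, λ = atan2(p_y, p_x) ≈ -24.23°.

≈ lat -1°, lon -24°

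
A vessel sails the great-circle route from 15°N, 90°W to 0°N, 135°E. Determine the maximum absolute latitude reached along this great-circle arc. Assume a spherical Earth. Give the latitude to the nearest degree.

The great circle lies in the plane with unit normal n̂ = (p₁ × p₂)/|p₁ × p₂|.
Here n̂_z ≈ -0.935; the vertex latitude is φ_max = arccos|n̂_z| ≈ 20.8°.
Check via Clairaut: cos φ_max = |cos φ₁| · sin C = cos(15.0°)·sin(75.5°) ≈ 0.935, again giving ≈ 20.8°.

≈ 21°N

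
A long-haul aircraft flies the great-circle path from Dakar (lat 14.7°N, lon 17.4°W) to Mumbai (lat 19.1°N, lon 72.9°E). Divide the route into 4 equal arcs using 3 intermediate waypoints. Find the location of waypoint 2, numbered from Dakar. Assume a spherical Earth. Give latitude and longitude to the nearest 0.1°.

Write both endpoints as unit vectors p₁, p₂ with components (cos φ cos λ, cos φ sin λ, sin φ).
The central angle between the endpoints is δ = arccos(p₁·p₂) ≈ 1.492 rad (85.5°).
Interpolate at f = 2/4 with slerp weights a = sin((1−f)δ)/sin δ ≈ 0.681, b = sin(fδ)/sin δ ≈ 0.681.
p = a·p₁ + b·p₂ ≈ (0.818, 0.418, 0.396); φ = arcsin(p_z) ≈ 23.30°, λ = atan2(p_y, p_x) ≈ 27.08°.

≈ lat 23.3°N, lon 27.1°E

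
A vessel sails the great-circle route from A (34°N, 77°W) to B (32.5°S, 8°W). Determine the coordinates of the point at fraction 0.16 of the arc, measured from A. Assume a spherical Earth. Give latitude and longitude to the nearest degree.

≈ (24°N, 64°W)

Convert each endpoint to a unit vector on the sphere (x = cos φ cos λ, y = cos φ sin λ, z = sin φ).
The central angle between the endpoints is δ = arccos(p₁·p₂) ≈ 1.621 rad (92.9°).
Interpolate at f = 0.16 with slerp weights a = sin((1−f)δ)/sin δ ≈ 0.979, b = sin(fδ)/sin δ ≈ 0.257.
p = a·p₁ + b·p₂ ≈ (0.397, -0.821, 0.410); φ = arcsin(p_z) ≈ 24.19°, λ = atan2(p_y, p_x) ≈ -64.20°.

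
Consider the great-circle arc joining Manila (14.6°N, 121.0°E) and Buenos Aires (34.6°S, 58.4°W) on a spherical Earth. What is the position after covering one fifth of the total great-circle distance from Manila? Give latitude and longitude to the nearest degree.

Convert each endpoint to a unit vector on the sphere (x = cos φ cos λ, y = cos φ sin λ, z = sin φ).
The central angle between the endpoints is δ = arccos(p₁·p₂) ≈ 2.792 rad (160.0°).
Interpolate at f = 1/5 with slerp weights a = sin((1−f)δ)/sin δ ≈ 2.303, b = sin(fδ)/sin δ ≈ 1.549.
p = a·p₁ + b·p₂ ≈ (-0.480, 0.825, -0.299); φ = arcsin(p_z) ≈ -17.39°, λ = atan2(p_y, p_x) ≈ 120.20°.

≈ (17°S, 120°E)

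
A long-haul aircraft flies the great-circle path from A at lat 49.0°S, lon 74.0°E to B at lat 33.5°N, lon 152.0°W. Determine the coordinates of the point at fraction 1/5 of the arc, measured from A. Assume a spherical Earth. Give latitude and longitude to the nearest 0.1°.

≈ lat 44.6°S, lon 115.8°E

Write both endpoints as unit vectors p₁, p₂ with components (cos φ cos λ, cos φ sin λ, sin φ).
The central angle between the endpoints is δ = arccos(p₁·p₂) ≈ 2.492 rad (142.8°).
Interpolate at f = 1/5 with slerp weights a = sin((1−f)δ)/sin δ ≈ 1.508, b = sin(fδ)/sin δ ≈ 0.791.
p = a·p₁ + b·p₂ ≈ (-0.310, 0.642, -0.702); φ = arcsin(p_z) ≈ -44.57°, λ = atan2(p_y, p_x) ≈ 115.76°.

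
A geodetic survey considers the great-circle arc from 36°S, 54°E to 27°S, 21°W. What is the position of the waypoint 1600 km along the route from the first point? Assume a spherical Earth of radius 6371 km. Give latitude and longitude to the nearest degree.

Write both endpoints as unit vectors p₁, p₂ with components (cos φ cos λ, cos φ sin λ, sin φ).
The central angle between the endpoints is δ = arccos(p₁·p₂) ≈ 1.100 rad (63.0°). The total great-circle distance is δ·R ≈ 1.100 × 6371 ≈ 7009 km, so the target fraction is f = 1600/7009 ≈ 0.228.
Interpolate at f ≈ 0.228 with slerp weights a = sin((1−f)δ)/sin δ ≈ 0.842, b = sin(fδ)/sin δ ≈ 0.279.
p = a·p₁ + b·p₂ ≈ (0.632, 0.462, -0.622); φ = arcsin(p_z) ≈ -38.43°, λ = atan2(p_y, p_x) ≈ 36.16°.

≈ 38°S, 36°E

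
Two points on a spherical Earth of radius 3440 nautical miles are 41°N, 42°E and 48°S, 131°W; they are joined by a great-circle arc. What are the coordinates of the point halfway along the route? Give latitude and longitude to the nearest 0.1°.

≈ 35.5°S, 0.0°E

Convert each endpoint to a unit vector on the sphere (x = cos φ cos λ, y = cos φ sin λ, z = sin φ).
The central angle between the endpoints is δ = arccos(p₁·p₂) ≈ 2.992 rad (171.4°).
Interpolate at f = 1/2 with slerp weights a = sin((1−f)δ)/sin δ ≈ 6.676, b = sin(fδ)/sin δ ≈ 6.676.
p = a·p₁ + b·p₂ ≈ (0.814, -0.000, -0.581); φ = arcsin(p_z) ≈ -35.55°, λ = atan2(p_y, p_x) ≈ -0.00°.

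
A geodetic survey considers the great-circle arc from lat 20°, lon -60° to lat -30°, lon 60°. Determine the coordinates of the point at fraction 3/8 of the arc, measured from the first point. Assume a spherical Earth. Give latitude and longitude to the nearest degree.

≈ lat -2°, lon -18°

Convert each endpoint to a unit vector on the sphere (x = cos φ cos λ, y = cos φ sin λ, z = sin φ).
The central angle between the endpoints is δ = arccos(p₁·p₂) ≈ 2.187 rad (125.3°).
Interpolate at f = 3/8 with slerp weights a = sin((1−f)δ)/sin δ ≈ 1.200, b = sin(fδ)/sin δ ≈ 0.896.
p = a·p₁ + b·p₂ ≈ (0.952, -0.305, -0.038); φ = arcsin(p_z) ≈ -2.15°, λ = atan2(p_y, p_x) ≈ -17.74°.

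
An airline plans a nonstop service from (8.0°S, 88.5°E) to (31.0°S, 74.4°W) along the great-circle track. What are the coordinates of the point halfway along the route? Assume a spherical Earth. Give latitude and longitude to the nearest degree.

≈ (65°S, 33°E)

Write both endpoints as unit vectors p₁, p₂ with components (cos φ cos λ, cos φ sin λ, sin φ).
The central angle between the endpoints is δ = arccos(p₁·p₂) ≈ 2.403 rad (137.7°).
Interpolate at f = 1/2 with slerp weights a = sin((1−f)δ)/sin δ ≈ 1.386, b = sin(fδ)/sin δ ≈ 1.386.
p = a·p₁ + b·p₂ ≈ (0.355, 0.228, -0.907); φ = arcsin(p_z) ≈ -65.04°, λ = atan2(p_y, p_x) ≈ 32.65°.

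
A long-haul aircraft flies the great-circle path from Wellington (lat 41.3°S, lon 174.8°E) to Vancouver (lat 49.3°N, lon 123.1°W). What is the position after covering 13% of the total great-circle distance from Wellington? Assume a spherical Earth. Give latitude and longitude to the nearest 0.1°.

≈ lat 29.9°S, lon 175.8°W

Write both endpoints as unit vectors p₁, p₂ with components (cos φ cos λ, cos φ sin λ, sin φ).
The central angle between the endpoints is δ = arccos(p₁·p₂) ≈ 1.845 rad (105.7°).
Interpolate at f = 0.13 with slerp weights a = sin((1−f)δ)/sin δ ≈ 1.038, b = sin(fδ)/sin δ ≈ 0.247.
p = a·p₁ + b·p₂ ≈ (-0.865, -0.064, -0.498); φ = arcsin(p_z) ≈ -29.88°, λ = atan2(p_y, p_x) ≈ -175.76°.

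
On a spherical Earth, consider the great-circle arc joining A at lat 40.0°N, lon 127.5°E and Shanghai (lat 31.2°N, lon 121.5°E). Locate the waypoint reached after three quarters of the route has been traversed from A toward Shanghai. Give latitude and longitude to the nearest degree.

Write both endpoints as unit vectors p₁, p₂ with components (cos φ cos λ, cos φ sin λ, sin φ).
The central angle between the endpoints is δ = arccos(p₁·p₂) ≈ 0.176 rad (10.1°).
Interpolate at f = 3/4 with slerp weights a = sin((1−f)δ)/sin δ ≈ 0.251, b = sin(fδ)/sin δ ≈ 0.752.
p = a·p₁ + b·p₂ ≈ (-0.453, 0.701, 0.551); φ = arcsin(p_z) ≈ 33.43°, λ = atan2(p_y, p_x) ≈ 122.88°.

≈ lat 33°N, lon 123°E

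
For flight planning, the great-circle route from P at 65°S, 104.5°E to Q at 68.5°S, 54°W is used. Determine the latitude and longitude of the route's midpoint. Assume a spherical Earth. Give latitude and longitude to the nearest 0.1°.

The haversine formula gives a central angle δ ≈ 0.797 rad (45.6°) between the endpoints.
Interpolate at f = 1/2 with slerp weights a = sin((1−f)δ)/sin δ ≈ 0.542, b = sin(fδ)/sin δ ≈ 0.542.
p = a·p₁ + b·p₂ ≈ (0.059, 0.061, -0.996); φ = arcsin(p_z) ≈ -85.11°, λ = atan2(p_y, p_x) ≈ 45.78°.

≈ 85.1°S, 45.8°E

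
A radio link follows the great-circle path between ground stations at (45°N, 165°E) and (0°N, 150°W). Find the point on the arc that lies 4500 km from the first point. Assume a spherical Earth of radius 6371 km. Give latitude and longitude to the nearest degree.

≈ (16°N, 162°W)

Write both endpoints as unit vectors p₁, p₂ with components (cos φ cos λ, cos φ sin λ, sin φ).
The central angle between the endpoints is δ = arccos(p₁·p₂) ≈ 1.047 rad (60.0°). The total great-circle distance is δ·R ≈ 1.047 × 6371 ≈ 6672 km, so the target fraction is f = 4500/6672 ≈ 0.674.
Interpolate at f ≈ 0.674 with slerp weights a = sin((1−f)δ)/sin δ ≈ 0.386, b = sin(fδ)/sin δ ≈ 0.749.
p = a·p₁ + b·p₂ ≈ (-0.913, -0.304, 0.273); φ = arcsin(p_z) ≈ 15.84°, λ = atan2(p_y, p_x) ≈ -161.57°.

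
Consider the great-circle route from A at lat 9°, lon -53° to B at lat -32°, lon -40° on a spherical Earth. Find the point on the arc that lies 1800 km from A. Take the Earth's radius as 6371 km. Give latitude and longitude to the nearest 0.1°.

Convert each endpoint to a unit vector on the sphere (x = cos φ cos λ, y = cos φ sin λ, z = sin φ).
The central angle between the endpoints is δ = arccos(p₁·p₂) ≈ 0.748 rad (42.8°). The total great-circle distance is δ·R ≈ 0.748 × 6371 ≈ 4764 km, so the target fraction is f = 1800/4764 ≈ 0.378.
Interpolate at f ≈ 0.378 with slerp weights a = sin((1−f)δ)/sin δ ≈ 0.660, b = sin(fδ)/sin δ ≈ 0.410.
p = a·p₁ + b·p₂ ≈ (0.658, -0.744, -0.114); φ = arcsin(p_z) ≈ -6.55°, λ = atan2(p_y, p_x) ≈ -48.48°.

≈ lat -6.5°, lon -48.5°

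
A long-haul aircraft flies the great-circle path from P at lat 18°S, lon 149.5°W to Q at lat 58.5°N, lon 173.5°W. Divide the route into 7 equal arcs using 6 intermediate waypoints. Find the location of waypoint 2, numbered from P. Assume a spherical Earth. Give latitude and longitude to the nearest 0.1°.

Write both endpoints as unit vectors p₁, p₂ with components (cos φ cos λ, cos φ sin λ, sin φ).
The central angle between the endpoints is δ = arccos(p₁·p₂) ≈ 1.379 rad (79.0°).
Interpolate at f = 2/7 with slerp weights a = sin((1−f)δ)/sin δ ≈ 0.849, b = sin(fδ)/sin δ ≈ 0.391.
p = a·p₁ + b·p₂ ≈ (-0.899, -0.433, 0.071); φ = arcsin(p_z) ≈ 4.08°, λ = atan2(p_y, p_x) ≈ -154.28°.

≈ lat 4.1°N, lon 154.3°W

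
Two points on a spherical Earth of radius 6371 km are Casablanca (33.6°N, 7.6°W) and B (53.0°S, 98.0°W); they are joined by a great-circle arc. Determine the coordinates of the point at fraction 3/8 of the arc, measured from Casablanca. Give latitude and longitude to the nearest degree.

≈ (1°S, 35°W)

The haversine formula gives a central angle δ ≈ 2.032 rad (116.5°) between the endpoints.
Interpolate at f = 3/8 with slerp weights a = sin((1−f)δ)/sin δ ≈ 1.067, b = sin(fδ)/sin δ ≈ 0.771.
p = a·p₁ + b·p₂ ≈ (0.816, -0.577, -0.026); φ = arcsin(p_z) ≈ -1.46°, λ = atan2(p_y, p_x) ≈ -35.26°.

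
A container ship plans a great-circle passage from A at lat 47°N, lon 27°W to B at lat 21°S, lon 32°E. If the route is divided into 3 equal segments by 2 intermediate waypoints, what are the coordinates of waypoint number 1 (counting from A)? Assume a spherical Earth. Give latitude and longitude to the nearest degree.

≈ lat 26°N, lon 1°W

From cos δ = sin φ₁ sin φ₂ + cos φ₁ cos φ₂ cos Δλ, the central angle is δ ≈ 1.505 rad (86.2°).
Interpolate at f = 1/3 with slerp weights a = sin((1−f)δ)/sin δ ≈ 0.845, b = sin(fδ)/sin δ ≈ 0.482.
p = a·p₁ + b·p₂ ≈ (0.895, -0.023, 0.445); φ = arcsin(p_z) ≈ 26.45°, λ = atan2(p_y, p_x) ≈ -1.49°.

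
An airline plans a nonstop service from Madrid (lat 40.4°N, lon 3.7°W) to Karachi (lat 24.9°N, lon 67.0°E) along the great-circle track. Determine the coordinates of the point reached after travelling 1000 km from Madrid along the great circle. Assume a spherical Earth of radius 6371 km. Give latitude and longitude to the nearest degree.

The haversine formula gives a central angle δ ≈ 1.046 rad (59.9°) between the endpoints. The total great-circle distance is δ·R ≈ 1.046 × 6371 ≈ 6663 km, so the target fraction is f = 1000/6663 ≈ 0.150.
Interpolate at f ≈ 0.150 with slerp weights a = sin((1−f)δ)/sin δ ≈ 0.897, b = sin(fδ)/sin δ ≈ 0.181.
p = a·p₁ + b·p₂ ≈ (0.746, 0.107, 0.658); φ = arcsin(p_z) ≈ 41.11°, λ = atan2(p_y, p_x) ≈ 8.14°.

≈ lat 41°N, lon 8°E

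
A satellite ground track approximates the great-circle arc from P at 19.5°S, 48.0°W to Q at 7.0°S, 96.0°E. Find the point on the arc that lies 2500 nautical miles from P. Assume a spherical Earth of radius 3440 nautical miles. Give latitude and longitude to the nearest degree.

From cos δ = sin φ₁ sin φ₂ + cos φ₁ cos φ₂ cos Δλ, the central angle is δ ≈ 2.369 rad (135.7°). The total great-circle distance is δ·R ≈ 2.369 × 3440 ≈ 8150 nmi, so the target fraction is f = 2500/8150 ≈ 0.307.
Interpolate at f ≈ 0.307 with slerp weights a = sin((1−f)δ)/sin δ ≈ 1.429, b = sin(fδ)/sin δ ≈ 0.952.
p = a·p₁ + b·p₂ ≈ (0.803, -0.061, -0.593); φ = arcsin(p_z) ≈ -36.38°, λ = atan2(p_y, p_x) ≈ -4.37°.

≈ 36°S, 4°W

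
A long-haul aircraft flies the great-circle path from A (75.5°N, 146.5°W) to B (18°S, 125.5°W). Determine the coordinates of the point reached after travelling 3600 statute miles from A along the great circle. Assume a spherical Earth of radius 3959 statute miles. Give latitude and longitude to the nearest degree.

≈ (24°N, 129°W)

Write both endpoints as unit vectors p₁, p₂ with components (cos φ cos λ, cos φ sin λ, sin φ).
The central angle between the endpoints is δ = arccos(p₁·p₂) ≈ 1.648 rad (94.4°). The total great-circle distance is δ·R ≈ 1.648 × 3959 ≈ 6523 mi, so the target fraction is f = 3600/6523 ≈ 0.552.
Interpolate at f ≈ 0.552 with slerp weights a = sin((1−f)δ)/sin δ ≈ 0.675, b = sin(fδ)/sin δ ≈ 0.791.
p = a·p₁ + b·p₂ ≈ (-0.578, -0.706, 0.409); φ = arcsin(p_z) ≈ 24.14°, λ = atan2(p_y, p_x) ≈ -129.31°.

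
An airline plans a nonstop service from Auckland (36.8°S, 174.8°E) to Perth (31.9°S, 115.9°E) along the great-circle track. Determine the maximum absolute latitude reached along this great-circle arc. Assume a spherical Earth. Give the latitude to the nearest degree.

The great circle lies in the plane with unit normal n̂ = (p₁ × p₂)/|p₁ × p₂|.
Here n̂_z ≈ -0.782; the vertex latitude is φ_max = arccos|n̂_z| ≈ 38.6°.

≈ 39°S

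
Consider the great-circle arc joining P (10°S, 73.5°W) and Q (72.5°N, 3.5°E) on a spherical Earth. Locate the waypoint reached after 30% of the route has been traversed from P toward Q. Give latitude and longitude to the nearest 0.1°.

≈ (17.4°N, 65.0°W)

From cos δ = sin φ₁ sin φ₂ + cos φ₁ cos φ₂ cos Δλ, the central angle is δ ≈ 1.670 rad (95.7°).
Interpolate at f = 0.30 with slerp weights a = sin((1−f)δ)/sin δ ≈ 0.925, b = sin(fδ)/sin δ ≈ 0.483.
p = a·p₁ + b·p₂ ≈ (0.404, -0.864, 0.300); φ = arcsin(p_z) ≈ 17.44°, λ = atan2(p_y, p_x) ≈ -64.98°.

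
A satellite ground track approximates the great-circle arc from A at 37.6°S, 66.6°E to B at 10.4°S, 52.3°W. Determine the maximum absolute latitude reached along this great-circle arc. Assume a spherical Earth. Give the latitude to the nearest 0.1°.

The great circle lies in the plane with unit normal n̂ = (p₁ × p₂)/|p₁ × p₂|.
Here n̂_z ≈ -0.708; the vertex latitude is φ_max = arccos|n̂_z| ≈ 44.9°.

≈ 44.9°S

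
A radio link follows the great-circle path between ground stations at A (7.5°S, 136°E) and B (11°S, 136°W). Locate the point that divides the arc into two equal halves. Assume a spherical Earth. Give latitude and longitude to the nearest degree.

Convert each endpoint to a unit vector on the sphere (x = cos φ cos λ, y = cos φ sin λ, z = sin φ).
The central angle between the endpoints is δ = arccos(p₁·p₂) ≈ 1.512 rad (86.6°).
Interpolate at f = 1/2 with slerp weights a = sin((1−f)δ)/sin δ ≈ 0.687, b = sin(fδ)/sin δ ≈ 0.687.
p = a·p₁ + b·p₂ ≈ (-0.975, 0.005, -0.221); φ = arcsin(p_z) ≈ -12.76°, λ = atan2(p_y, p_x) ≈ 179.72°.

≈ (13°S, 180°E)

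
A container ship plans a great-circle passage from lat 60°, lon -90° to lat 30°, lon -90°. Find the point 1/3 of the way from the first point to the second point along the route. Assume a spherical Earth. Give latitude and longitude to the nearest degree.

Convert each endpoint to a unit vector on the sphere (x = cos φ cos λ, y = cos φ sin λ, z = sin φ).
The central angle between the endpoints is δ = arccos(p₁·p₂) ≈ 0.524 rad (30.0°).
Interpolate at f = 1/3 with slerp weights a = sin((1−f)δ)/sin δ ≈ 0.684, b = sin(fδ)/sin δ ≈ 0.347.
p = a·p₁ + b·p₂ ≈ (0.000, -0.643, 0.766); φ = arcsin(p_z) ≈ 50.00°, λ = atan2(p_y, p_x) ≈ -90.00°.

≈ lat 50°, lon -90°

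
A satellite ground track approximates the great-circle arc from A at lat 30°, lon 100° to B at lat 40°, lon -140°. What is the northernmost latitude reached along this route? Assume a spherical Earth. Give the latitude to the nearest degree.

The great circle lies in the plane with unit normal n̂ = (p₁ × p₂)/|p₁ × p₂|.
Here n̂_z ≈ +0.575; the vertex latitude is φ_max = arccos|n̂_z| ≈ 54.9°.
Check via Clairaut: cos φ_max = |cos φ₁| · sin C = cos(30.0°)·sin(41.6°) ≈ 0.575, again giving ≈ 54.9°.

≈ 55°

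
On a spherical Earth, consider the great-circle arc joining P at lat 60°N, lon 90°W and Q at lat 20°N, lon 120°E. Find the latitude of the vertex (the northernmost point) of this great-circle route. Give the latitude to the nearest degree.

≈ 76°N

The great circle lies in the plane with unit normal n̂ = (p₁ × p₂)/|p₁ × p₂|.
Here n̂_z ≈ -0.236; the vertex latitude is φ_max = arccos|n̂_z| ≈ 76.3°.
Check via Clairaut: cos φ_max = |cos φ₁| · sin C = cos(60.0°)·sin(28.2°) ≈ 0.236, again giving ≈ 76.3°.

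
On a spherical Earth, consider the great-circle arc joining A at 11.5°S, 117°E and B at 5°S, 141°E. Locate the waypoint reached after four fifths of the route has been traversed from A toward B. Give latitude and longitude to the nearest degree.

≈ 6°S, 136°E

Write both endpoints as unit vectors p₁, p₂ with components (cos φ cos λ, cos φ sin λ, sin φ).
The central angle between the endpoints is δ = arccos(p₁·p₂) ≈ 0.429 rad (24.6°).
Interpolate at f = 4/5 with slerp weights a = sin((1−f)δ)/sin δ ≈ 0.206, b = sin(fδ)/sin δ ≈ 0.809.
p = a·p₁ + b·p₂ ≈ (-0.718, 0.687, -0.112); φ = arcsin(p_z) ≈ -6.41°, λ = atan2(p_y, p_x) ≈ 136.26°.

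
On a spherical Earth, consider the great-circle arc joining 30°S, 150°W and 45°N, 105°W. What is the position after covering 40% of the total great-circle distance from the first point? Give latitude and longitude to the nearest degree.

Convert each endpoint to a unit vector on the sphere (x = cos φ cos λ, y = cos φ sin λ, z = sin φ).
The central angle between the endpoints is δ = arccos(p₁·p₂) ≈ 1.491 rad (85.4°).
Interpolate at f = 0.40 with slerp weights a = sin((1−f)δ)/sin δ ≈ 0.783, b = sin(fδ)/sin δ ≈ 0.564.
p = a·p₁ + b·p₂ ≈ (-0.690, -0.724, 0.007); φ = arcsin(p_z) ≈ 0.41°, λ = atan2(p_y, p_x) ≈ -133.63°.

≈ 0°N, 134°W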